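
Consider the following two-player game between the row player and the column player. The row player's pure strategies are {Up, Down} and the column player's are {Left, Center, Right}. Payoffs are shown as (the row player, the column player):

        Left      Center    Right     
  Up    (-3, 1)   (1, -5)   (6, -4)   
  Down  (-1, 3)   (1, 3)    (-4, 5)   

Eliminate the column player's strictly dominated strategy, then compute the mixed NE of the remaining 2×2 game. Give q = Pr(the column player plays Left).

q = 5/6

The column player's strategy Center is strictly dominated by Right: -4 > -5 and 5 > 3. Eliminate Center.
The column player's mix must leave the row player indifferent between Up and Down.
  the row player's payoff from Up: q·(-3) + (1−q)·6 = -9q + 6
  the row player's payoff from Down: q·(-1) + (1−q)·(-4) = 3q - 4
  -9q + 6 = 3q - 4  ⇒  -12q = -10  ⇒  q = 5/6.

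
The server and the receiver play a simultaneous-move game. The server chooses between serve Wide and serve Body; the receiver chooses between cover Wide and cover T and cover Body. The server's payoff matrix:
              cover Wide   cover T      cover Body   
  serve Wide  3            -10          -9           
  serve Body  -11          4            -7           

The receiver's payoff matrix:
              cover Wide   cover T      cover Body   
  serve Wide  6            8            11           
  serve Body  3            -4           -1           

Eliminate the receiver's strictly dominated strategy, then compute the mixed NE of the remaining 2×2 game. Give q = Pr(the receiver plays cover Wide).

q = 1/8

The receiver's strategy cover T is strictly dominated by cover Body: 11 > 8 and -1 > -4. Eliminate cover T.
Set the server's expected payoff from serve Wide equal to that from serve Body:
  the server's payoff from serve Wide: q·3 + (1−q)·(-9) = 12q - 9
  the server's payoff from serve Body: q·(-11) + (1−q)·(-7) = -4q - 7
  12q - 9 = -4q - 7  ⇒  16q = 2  ⇒  q = 1/8.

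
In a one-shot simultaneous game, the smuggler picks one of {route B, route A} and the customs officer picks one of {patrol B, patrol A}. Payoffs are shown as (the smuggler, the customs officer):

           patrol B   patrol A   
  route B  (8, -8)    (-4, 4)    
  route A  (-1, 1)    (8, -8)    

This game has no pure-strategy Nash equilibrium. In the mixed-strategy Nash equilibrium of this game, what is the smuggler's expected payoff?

For the smuggler to be willing to mix, the smuggler must be indifferent between route B and route A, which pins down the customs officer's mix.
  the smuggler's expected payoff from route B: q·8 + (1−q)·(-4) = 12q - 4
  the smuggler's expected payoff from route A: q·(-1) + (1−q)·8 = -9q + 8
  12q - 4 = -9q + 8  ⇒  21q = 12  ⇒  q = 4/7.
At equilibrium the smuggler is indifferent across rows, so the smuggler's payoff equals the payoff from route B: (4/7)·8 + (3/7)·(-4) = 20/7.

20/7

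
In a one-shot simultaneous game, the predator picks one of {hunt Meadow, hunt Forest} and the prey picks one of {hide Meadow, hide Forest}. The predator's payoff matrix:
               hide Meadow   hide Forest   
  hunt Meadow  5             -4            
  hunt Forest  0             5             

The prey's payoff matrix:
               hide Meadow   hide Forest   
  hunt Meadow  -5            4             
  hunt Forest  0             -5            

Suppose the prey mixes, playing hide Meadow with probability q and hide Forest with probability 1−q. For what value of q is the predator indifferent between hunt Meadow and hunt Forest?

q = 9/14

For the predator to be willing to mix, the predator must be indifferent between hunt Meadow and hunt Forest, which pins down the prey's mix.
  the predator's payoff from hunt Meadow: q·5 + (1−q)·(-4) = 9q - 4
  the predator's payoff from hunt Forest: q·0 + (1−q)·5 = -5q + 5
  9q - 4 = -5q + 5  ⇒  14q = 9  ⇒  q = 9/14.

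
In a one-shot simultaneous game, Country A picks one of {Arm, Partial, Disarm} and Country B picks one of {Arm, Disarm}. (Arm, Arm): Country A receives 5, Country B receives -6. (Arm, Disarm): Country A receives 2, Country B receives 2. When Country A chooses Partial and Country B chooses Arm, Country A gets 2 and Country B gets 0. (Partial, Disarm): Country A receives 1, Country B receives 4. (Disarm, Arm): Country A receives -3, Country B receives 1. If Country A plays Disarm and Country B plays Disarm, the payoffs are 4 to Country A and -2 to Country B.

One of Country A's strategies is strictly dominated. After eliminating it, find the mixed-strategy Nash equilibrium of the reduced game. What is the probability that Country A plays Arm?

Country A's strategy Partial is strictly dominated by Arm: 5 > 2 and 2 > 1. Eliminate Partial.
Set Country B's expected payoff from Arm equal to that from Disarm:
  Country B's payoff from Arm: p·(-6) + (1−p)·1 = -7p + 1
  Country B's payoff from Disarm: p·2 + (1−p)·(-2) = 4p - 2
  -7p + 1 = 4p - 2  ⇒  -11p = -3  ⇒  p = 3/11.

p = 3/11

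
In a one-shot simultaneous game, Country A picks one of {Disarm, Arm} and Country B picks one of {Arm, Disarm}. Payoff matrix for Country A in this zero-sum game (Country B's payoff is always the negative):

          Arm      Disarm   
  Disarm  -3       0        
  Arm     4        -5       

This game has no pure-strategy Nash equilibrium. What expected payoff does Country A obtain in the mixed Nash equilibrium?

For Country A to be willing to mix, Country A must be indifferent between Disarm and Arm, which pins down Country B's mix.
  Country A's expected payoff from Disarm: q·(-3) + (1−q)·0 = -3q
  Country A's expected payoff from Arm: q·4 + (1−q)·(-5) = 9q - 5
  -3q = 9q - 5  ⇒  -12q = -5  ⇒  q = 5/12.
At equilibrium Country A is indifferent across rows, so Country A's payoff equals the payoff from Disarm: (5/12)·(-3) + (7/12)·0 = -5/4.

-5/4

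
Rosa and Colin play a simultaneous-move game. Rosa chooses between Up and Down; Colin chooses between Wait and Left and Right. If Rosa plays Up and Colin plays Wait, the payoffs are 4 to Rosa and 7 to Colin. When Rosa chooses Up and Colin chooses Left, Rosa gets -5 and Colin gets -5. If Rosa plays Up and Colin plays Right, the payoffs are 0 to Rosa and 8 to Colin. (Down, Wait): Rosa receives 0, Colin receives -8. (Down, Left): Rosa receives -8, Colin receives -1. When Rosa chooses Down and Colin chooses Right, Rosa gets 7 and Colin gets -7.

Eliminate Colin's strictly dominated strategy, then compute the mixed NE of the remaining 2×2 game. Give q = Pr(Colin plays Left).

q = 7/10

Colin's strategy Wait is strictly dominated by Right: 8 > 7 and -7 > -8. Eliminate Wait.
Rosa's indifference between Up and Down determines Colin's mixing probability q:
  Rosa's expected payoff from Up: q·(-5) + (1−q)·0 = -5q
  Rosa's expected payoff from Down: q·(-8) + (1−q)·7 = -15q + 7
  -5q = -15q + 7  ⇒  10q = 7  ⇒  q = 7/10.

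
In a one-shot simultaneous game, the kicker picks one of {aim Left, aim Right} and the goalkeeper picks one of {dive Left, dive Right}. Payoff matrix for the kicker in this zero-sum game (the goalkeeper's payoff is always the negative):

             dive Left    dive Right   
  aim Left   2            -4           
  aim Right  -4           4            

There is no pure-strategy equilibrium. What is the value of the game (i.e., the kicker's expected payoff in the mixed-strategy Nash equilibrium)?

In a mixed equilibrium the kicker is indifferent between aim Left and aim Right; this condition fixes q.
  the kicker's payoff from aim Left: q·2 + (1−q)·(-4) = 6q - 4
  the kicker's payoff from aim Right: q·(-4) + (1−q)·4 = -8q + 4
  6q - 4 = -8q + 4  ⇒  14q = 8  ⇒  q = 4/7.
The value is the kicker's expected payoff against this mix (using aim Left): (4/7)·2 + (3/7)·(-4) = -4/7.

v = -4/7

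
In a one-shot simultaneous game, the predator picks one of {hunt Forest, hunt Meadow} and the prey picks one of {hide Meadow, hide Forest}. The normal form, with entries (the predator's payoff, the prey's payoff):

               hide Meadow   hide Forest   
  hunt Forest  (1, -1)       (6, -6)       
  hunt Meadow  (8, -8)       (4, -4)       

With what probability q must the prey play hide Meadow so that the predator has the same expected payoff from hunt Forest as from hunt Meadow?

q = 2/9

Set the predator's expected payoff from hunt Forest equal to that from hunt Meadow:
  the predator's payoff from hunt Forest: q·1 + (1−q)·6 = -5q + 6
  the predator's payoff from hunt Meadow: q·8 + (1−q)·4 = 4q + 4
  -5q + 6 = 4q + 4  ⇒  -9q = -2  ⇒  q = 2/9.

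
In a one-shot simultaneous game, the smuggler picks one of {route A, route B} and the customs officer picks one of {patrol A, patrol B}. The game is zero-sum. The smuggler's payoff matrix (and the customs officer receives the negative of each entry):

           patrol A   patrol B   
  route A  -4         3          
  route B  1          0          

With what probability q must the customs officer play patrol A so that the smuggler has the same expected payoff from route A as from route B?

q = 3/8

Set the smuggler's expected payoff from route A equal to that from route B:
  the smuggler's payoff to route A: q·(-4) + (1−q)·3 = -7q + 3
  the smuggler's payoff to route B: q·1 + (1−q)·0 = q
  -7q + 3 = q  ⇒  -8q = -3  ⇒  q = 3/8.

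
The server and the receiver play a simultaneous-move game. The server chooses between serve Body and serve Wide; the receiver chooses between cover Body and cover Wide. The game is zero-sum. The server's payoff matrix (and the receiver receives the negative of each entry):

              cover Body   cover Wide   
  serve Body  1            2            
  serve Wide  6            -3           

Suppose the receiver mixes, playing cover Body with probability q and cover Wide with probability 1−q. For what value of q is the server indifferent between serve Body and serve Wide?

q = 1/2

The server's indifference between serve Body and serve Wide determines the receiver's mixing probability q:
  the server's payoff to serve Body: q·1 + (1−q)·2 = -q + 2
  the server's payoff to serve Wide: q·6 + (1−q)·(-3) = 9q - 3
  -q + 2 = 9q - 3  ⇒  -10q = -5  ⇒  q = 1/2.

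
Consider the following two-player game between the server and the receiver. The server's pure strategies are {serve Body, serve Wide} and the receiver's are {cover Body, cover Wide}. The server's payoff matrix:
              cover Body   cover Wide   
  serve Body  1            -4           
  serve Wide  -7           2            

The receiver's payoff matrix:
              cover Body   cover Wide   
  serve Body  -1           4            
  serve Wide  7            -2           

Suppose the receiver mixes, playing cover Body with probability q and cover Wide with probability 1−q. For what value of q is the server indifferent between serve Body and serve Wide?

Set the server's expected payoff from serve Body equal to that from serve Wide:
  the server's payoff from serve Body: q·1 + (1−q)·(-4) = 5q - 4
  the server's payoff from serve Wide: q·(-7) + (1−q)·2 = -9q + 2
  5q - 4 = -9q + 2  ⇒  14q = 6  ⇒  q = 3/7.

q = 3/7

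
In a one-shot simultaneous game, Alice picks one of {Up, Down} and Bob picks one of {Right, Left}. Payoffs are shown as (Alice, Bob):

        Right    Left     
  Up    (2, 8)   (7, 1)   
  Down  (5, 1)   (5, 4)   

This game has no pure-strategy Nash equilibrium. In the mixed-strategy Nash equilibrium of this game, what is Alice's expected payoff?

Bob's mix must leave Alice indifferent between Up and Down.
  Alice's payoff from Up: q·2 + (1−q)·7 = -5q + 7
  Alice's payoff from Down: q·5 + (1−q)·5 = 5
  -5q + 7 = 5  ⇒  -5q = -2  ⇒  q = 2/5.
At equilibrium Alice is indifferent across rows, so Alice's payoff equals the payoff from Up: (2/5)·2 + (3/5)·7 = 5.

5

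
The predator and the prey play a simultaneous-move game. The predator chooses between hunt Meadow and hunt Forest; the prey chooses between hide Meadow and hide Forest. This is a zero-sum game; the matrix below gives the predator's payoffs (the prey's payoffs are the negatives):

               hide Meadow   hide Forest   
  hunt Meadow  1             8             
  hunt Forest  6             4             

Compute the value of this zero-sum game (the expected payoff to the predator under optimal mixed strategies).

The prey's mix must leave the predator indifferent between hunt Meadow and hunt Forest.
  the predator's expected payoff from hunt Meadow: q·1 + (1−q)·8 = -7q + 8
  the predator's expected payoff from hunt Forest: q·6 + (1−q)·4 = 2q + 4
  -7q + 8 = 2q + 4  ⇒  -9q = -4  ⇒  q = 4/9.
The value is the predator's expected payoff against this mix (using hunt Meadow): (4/9)·1 + (5/9)·8 = 44/9.

v = 44/9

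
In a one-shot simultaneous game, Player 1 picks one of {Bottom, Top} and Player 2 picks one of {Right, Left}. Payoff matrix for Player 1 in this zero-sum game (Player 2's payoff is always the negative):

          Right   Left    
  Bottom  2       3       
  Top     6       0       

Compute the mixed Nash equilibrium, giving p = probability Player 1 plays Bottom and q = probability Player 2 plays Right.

p = 6/7, q = 3/7

In a mixed equilibrium Player 2 is indifferent between Right and Left; this condition fixes p.
  Player 2's payoff from Right: p·(-2) + (1−p)·(-6) = 4p - 6
  Player 2's payoff from Left: p·(-3) + (1−p)·0 = -3p
  4p - 6 = -3p  ⇒  7p = 6  ⇒  p = 6/7.
Player 1's indifference between Bottom and Top determines Player 2's mixing probability q:
  Player 1's expected payoff from Bottom: q·2 + (1−q)·3 = -q + 3
  Player 1's expected payoff from Top: q·6 + (1−q)·0 = 6q
  -q + 3 = 6q  ⇒  -7q = -3  ⇒  q = 3/7.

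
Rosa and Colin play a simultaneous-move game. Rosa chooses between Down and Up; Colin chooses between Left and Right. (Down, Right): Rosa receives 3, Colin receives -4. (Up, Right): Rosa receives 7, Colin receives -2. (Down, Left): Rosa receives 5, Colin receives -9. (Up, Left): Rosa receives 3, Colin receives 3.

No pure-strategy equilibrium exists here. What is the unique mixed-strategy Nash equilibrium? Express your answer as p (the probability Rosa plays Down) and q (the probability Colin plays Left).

p = 1/2, q = 2/3

In a mixed equilibrium Colin is indifferent between Left and Right; this condition fixes p.
  Colin's payoff from Left: p·(-9) + (1−p)·3 = -12p + 3
  Colin's payoff from Right: p·(-4) + (1−p)·(-2) = -2p - 2
  -12p + 3 = -2p - 2  ⇒  -10p = -5  ⇒  p = 1/2.
Rosa's indifference between Down and Up determines Colin's mixing probability q:
  Rosa's payoff from Down: q·5 + (1−q)·3 = 2q + 3
  Rosa's payoff from Up: q·3 + (1−q)·7 = -4q + 7
  2q + 3 = -4q + 7  ⇒  6q = 4  ⇒  q = 2/3.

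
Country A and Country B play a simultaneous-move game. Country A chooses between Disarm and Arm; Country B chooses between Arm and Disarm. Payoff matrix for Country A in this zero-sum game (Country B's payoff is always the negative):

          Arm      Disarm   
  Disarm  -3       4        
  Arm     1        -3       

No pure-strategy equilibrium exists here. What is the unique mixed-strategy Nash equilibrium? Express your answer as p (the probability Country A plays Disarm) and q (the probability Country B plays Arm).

Set Country B's expected payoff from Arm equal to that from Disarm:
  Country B's expected payoff from Arm: p·3 + (1−p)·(-1) = 4p - 1
  Country B's expected payoff from Disarm: p·(-4) + (1−p)·3 = -7p + 3
  4p - 1 = -7p + 3  ⇒  11p = 4  ⇒  p = 4/11.
In a mixed equilibrium Country A is indifferent between Disarm and Arm; this condition fixes q.
  Country A's expected payoff from Disarm: q·(-3) + (1−q)·4 = -7q + 4
  Country A's expected payoff from Arm: q·1 + (1−q)·(-3) = 4q - 3
  -7q + 4 = 4q - 3  ⇒  -11q = -7  ⇒  q = 7/11.

p = 4/11, q = 7/11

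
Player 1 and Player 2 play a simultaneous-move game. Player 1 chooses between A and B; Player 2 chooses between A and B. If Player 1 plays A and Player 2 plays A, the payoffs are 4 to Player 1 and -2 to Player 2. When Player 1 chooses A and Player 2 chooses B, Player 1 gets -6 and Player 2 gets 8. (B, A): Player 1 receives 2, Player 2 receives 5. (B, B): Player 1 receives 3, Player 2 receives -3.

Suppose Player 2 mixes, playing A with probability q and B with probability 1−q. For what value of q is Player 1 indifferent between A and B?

q = 9/11

For Player 1 to be willing to mix, Player 1 must be indifferent between A and B, which pins down Player 2's mix.
  Player 1's payoff from A: q·4 + (1−q)·(-6) = 10q - 6
  Player 1's payoff from B: q·2 + (1−q)·3 = -q + 3
  10q - 6 = -q + 3  ⇒  11q = 9  ⇒  q = 9/11.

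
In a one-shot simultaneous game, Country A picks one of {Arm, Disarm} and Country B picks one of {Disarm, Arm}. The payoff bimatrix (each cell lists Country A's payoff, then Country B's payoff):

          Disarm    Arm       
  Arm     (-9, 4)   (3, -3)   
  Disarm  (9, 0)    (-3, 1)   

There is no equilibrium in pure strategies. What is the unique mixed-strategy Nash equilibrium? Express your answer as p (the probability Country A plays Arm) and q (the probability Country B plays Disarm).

For Country B to be willing to mix, Country B must be indifferent between Disarm and Arm, which pins down Country A's mix.
  Country B's expected payoff from Disarm: p·4 + (1−p)·0 = 4p
  Country B's expected payoff from Arm: p·(-3) + (1−p)·1 = -4p + 1
  4p = -4p + 1  ⇒  8p = 1  ⇒  p = 1/8.
For Country A to be willing to mix, Country A must be indifferent between Arm and Disarm, which pins down Country B's mix.
  Country A's expected payoff from Arm: q·(-9) + (1−q)·3 = -12q + 3
  Country A's expected payoff from Disarm: q·9 + (1−q)·(-3) = 12q - 3
  -12q + 3 = 12q - 3  ⇒  -24q = -6  ⇒  q = 1/4.

p = 1/8, q = 1/4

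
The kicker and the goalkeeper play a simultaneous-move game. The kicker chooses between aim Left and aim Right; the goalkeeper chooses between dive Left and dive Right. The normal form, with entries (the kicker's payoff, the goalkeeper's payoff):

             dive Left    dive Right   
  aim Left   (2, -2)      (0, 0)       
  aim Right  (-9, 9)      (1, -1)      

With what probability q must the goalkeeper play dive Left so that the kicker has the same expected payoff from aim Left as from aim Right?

Set the kicker's expected payoff from aim Left equal to that from aim Right:
  the kicker's expected payoff from aim Left: q·2 + (1−q)·0 = 2q
  the kicker's expected payoff from aim Right: q·(-9) + (1−q)·1 = -10q + 1
  2q = -10q + 1  ⇒  12q = 1  ⇒  q = 1/12.

q = 1/12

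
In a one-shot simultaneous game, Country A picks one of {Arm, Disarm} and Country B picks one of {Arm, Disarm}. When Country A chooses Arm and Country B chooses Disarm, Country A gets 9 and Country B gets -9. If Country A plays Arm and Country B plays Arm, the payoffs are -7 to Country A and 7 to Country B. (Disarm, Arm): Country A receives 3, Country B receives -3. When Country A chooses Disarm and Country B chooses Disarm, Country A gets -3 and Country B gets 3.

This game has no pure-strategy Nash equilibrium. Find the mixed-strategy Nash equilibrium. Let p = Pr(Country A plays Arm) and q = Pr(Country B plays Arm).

p = 3/11, q = 6/11

Set Country B's expected payoff from Arm equal to that from Disarm:
  Country B's payoff to Arm: p·7 + (1−p)·(-3) = 10p - 3
  Country B's payoff to Disarm: p·(-9) + (1−p)·3 = -12p + 3
  10p - 3 = -12p + 3  ⇒  22p = 6  ⇒  p = 3/11.
For Country A to be willing to mix, Country A must be indifferent between Arm and Disarm, which pins down Country B's mix.
  Country A's expected payoff from Arm: q·(-7) + (1−q)·9 = -16q + 9
  Country A's expected payoff from Disarm: q·3 + (1−q)·(-3) = 6q - 3
  -16q + 9 = 6q - 3  ⇒  -22q = -12  ⇒  q = 6/11.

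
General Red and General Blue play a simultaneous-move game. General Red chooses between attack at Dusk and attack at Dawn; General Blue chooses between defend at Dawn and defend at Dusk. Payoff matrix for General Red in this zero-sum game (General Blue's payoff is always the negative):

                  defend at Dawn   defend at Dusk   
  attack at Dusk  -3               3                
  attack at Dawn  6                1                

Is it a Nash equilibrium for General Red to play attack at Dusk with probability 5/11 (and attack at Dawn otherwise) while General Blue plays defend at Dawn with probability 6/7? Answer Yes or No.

No

Given General Blue's mix q = 6/7, General Red's payoff from attack at Dusk is -15/7 but from attack at Dawn is 37/7. General Red strictly prefers attack at Dawn, so General Red would not mix.
So the proposed profile is not a Nash equilibrium.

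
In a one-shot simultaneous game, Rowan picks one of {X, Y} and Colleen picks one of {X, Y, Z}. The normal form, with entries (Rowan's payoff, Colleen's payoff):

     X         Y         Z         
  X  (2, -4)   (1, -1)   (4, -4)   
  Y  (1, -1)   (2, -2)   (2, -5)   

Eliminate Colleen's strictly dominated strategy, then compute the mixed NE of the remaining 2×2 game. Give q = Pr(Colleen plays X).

Colleen's strategy Z is strictly dominated by Y: -1 > -4 and -2 > -5. Eliminate Z.
In a mixed equilibrium Rowan is indifferent between X and Y; this condition fixes q.
  Rowan's expected payoff from X: q·2 + (1−q)·1 = q + 1
  Rowan's expected payoff from Y: q·1 + (1−q)·2 = -q + 2
  q + 1 = -q + 2  ⇒  2q = 1  ⇒  q = 1/2.

q = 1/2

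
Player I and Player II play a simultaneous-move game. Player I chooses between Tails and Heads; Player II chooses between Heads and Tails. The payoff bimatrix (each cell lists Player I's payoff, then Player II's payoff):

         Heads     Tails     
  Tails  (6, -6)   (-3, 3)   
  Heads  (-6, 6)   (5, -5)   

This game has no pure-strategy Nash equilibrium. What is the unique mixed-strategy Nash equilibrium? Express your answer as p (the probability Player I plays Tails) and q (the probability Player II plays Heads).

For Player II to be willing to mix, Player II must be indifferent between Heads and Tails, which pins down Player I's mix.
  Player II's payoff from Heads: p·(-6) + (1−p)·6 = -12p + 6
  Player II's payoff from Tails: p·3 + (1−p)·(-5) = 8p - 5
  -12p + 6 = 8p - 5  ⇒  -20p = -11  ⇒  p = 11/20.
In a mixed equilibrium Player I is indifferent between Tails and Heads; this condition fixes q.
  Player I's payoff from Tails: q·6 + (1−q)·(-3) = 9q - 3
  Player I's payoff from Heads: q·(-6) + (1−q)·5 = -11q + 5
  9q - 3 = -11q + 5  ⇒  20q = 8  ⇒  q = 2/5.

p = 11/20, q = 2/5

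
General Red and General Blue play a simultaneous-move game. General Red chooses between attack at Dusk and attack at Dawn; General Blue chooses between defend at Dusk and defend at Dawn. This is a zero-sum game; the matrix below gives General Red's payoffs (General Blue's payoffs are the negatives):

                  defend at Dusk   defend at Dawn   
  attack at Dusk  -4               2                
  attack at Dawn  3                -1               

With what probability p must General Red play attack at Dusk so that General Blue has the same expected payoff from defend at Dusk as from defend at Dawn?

p = 2/5

In a mixed equilibrium General Blue is indifferent between defend at Dusk and defend at Dawn; this condition fixes p.
  General Blue's payoff from defend at Dusk: p·4 + (1−p)·(-3) = 7p - 3
  General Blue's payoff from defend at Dawn: p·(-2) + (1−p)·1 = -3p + 1
  7p - 3 = -3p + 1  ⇒  10p = 4  ⇒  p = 2/5.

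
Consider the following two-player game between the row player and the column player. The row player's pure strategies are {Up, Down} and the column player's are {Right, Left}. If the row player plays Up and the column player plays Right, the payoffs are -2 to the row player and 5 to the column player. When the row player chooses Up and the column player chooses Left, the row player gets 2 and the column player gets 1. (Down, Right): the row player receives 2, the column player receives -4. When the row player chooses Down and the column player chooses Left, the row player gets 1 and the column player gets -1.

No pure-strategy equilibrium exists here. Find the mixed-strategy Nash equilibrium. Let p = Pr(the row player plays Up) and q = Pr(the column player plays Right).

p = 3/7, q = 1/5

In a mixed equilibrium the column player is indifferent between Right and Left; this condition fixes p.
  the column player's expected payoff from Right: p·5 + (1−p)·(-4) = 9p - 4
  the column player's expected payoff from Left: p·1 + (1−p)·(-1) = 2p - 1
  9p - 4 = 2p - 1  ⇒  7p = 3  ⇒  p = 3/7.
Set the row player's expected payoff from Up equal to that from Down:
  the row player's payoff to Up: q·(-2) + (1−q)·2 = -4q + 2
  the row player's payoff to Down: q·2 + (1−q)·1 = q + 1
  -4q + 2 = q + 1  ⇒  -5q = -1  ⇒  q = 1/5.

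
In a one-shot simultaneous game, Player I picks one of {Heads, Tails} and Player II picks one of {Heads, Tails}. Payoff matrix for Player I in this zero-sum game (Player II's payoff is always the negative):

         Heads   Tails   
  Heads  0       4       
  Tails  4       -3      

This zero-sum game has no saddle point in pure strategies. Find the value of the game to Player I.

v = 16/11

For Player I to be willing to mix, Player I must be indifferent between Heads and Tails, which pins down Player II's mix.
  Player I's expected payoff from Heads: q·0 + (1−q)·4 = -4q + 4
  Player I's expected payoff from Tails: q·4 + (1−q)·(-3) = 7q - 3
  -4q + 4 = 7q - 3  ⇒  -11q = -7  ⇒  q = 7/11.
The value is Player I's expected payoff against this mix (using Heads): (7/11)·0 + (4/11)·4 = 16/11.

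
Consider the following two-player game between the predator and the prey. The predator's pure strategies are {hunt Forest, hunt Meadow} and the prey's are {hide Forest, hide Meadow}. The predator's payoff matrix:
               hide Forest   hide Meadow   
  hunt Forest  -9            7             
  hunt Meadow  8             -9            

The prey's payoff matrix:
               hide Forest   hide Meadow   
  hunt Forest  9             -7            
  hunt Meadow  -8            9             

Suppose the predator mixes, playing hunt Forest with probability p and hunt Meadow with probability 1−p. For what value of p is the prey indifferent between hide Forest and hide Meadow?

The predator's mix must leave the prey indifferent between hide Forest and hide Meadow.
  the prey's payoff to hide Forest: p·9 + (1−p)·(-8) = 17p - 8
  the prey's payoff to hide Meadow: p·(-7) + (1−p)·9 = -16p + 9
  17p - 8 = -16p + 9  ⇒  33p = 17  ⇒  p = 17/33.

p = 17/33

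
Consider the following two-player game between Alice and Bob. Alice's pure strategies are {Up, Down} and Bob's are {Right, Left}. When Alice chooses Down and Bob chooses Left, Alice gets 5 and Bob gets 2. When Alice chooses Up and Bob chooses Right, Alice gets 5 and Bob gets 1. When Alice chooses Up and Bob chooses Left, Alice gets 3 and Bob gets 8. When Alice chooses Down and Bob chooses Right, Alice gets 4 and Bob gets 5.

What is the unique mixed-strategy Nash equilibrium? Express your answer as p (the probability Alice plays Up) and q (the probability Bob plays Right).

p = 3/10, q = 2/3

In a mixed equilibrium Bob is indifferent between Right and Left; this condition fixes p.
  Bob's payoff from Right: p·1 + (1−p)·5 = -4p + 5
  Bob's payoff from Left: p·8 + (1−p)·2 = 6p + 2
  -4p + 5 = 6p + 2  ⇒  -10p = -3  ⇒  p = 3/10.
Bob's mix must leave Alice indifferent between Up and Down.
  Alice's expected payoff from Up: q·5 + (1−q)·3 = 2q + 3
  Alice's expected payoff from Down: q·4 + (1−q)·5 = -q + 5
  2q + 3 = -q + 5  ⇒  3q = 2  ⇒  q = 2/3.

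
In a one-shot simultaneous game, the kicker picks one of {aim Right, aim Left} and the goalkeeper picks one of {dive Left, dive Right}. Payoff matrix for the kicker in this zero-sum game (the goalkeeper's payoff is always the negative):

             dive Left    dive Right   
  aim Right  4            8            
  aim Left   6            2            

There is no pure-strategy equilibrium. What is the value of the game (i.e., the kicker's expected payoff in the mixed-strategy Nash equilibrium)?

v = 5

Set the kicker's expected payoff from aim Right equal to that from aim Left:
  the kicker's expected payoff from aim Right: q·4 + (1−q)·8 = -4q + 8
  the kicker's expected payoff from aim Left: q·6 + (1−q)·2 = 4q + 2
  -4q + 8 = 4q + 2  ⇒  -8q = -6  ⇒  q = 3/4.
The value is the kicker's expected payoff against this mix (using aim Right): (3/4)·4 + (1/4)·8 = 5.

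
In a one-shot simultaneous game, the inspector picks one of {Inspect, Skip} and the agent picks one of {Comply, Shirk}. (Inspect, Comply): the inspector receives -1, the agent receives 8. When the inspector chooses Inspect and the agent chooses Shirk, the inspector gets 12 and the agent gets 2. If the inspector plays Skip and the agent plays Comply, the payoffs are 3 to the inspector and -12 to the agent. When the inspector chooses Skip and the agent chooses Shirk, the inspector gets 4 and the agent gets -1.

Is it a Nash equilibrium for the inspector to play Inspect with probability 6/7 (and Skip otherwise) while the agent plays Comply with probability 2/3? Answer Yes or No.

No

Given the inspector's mix p = 6/7, the agent's payoff from Comply is 36/7 but from Shirk is 11/7. The agent strictly prefers Comply, so the agent would not mix.
So the proposed profile is not a Nash equilibrium.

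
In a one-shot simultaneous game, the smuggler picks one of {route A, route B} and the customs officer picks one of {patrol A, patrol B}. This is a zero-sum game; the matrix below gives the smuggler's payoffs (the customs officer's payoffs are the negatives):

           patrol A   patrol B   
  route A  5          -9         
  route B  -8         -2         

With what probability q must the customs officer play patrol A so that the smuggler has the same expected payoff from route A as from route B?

For the smuggler to be willing to mix, the smuggler must be indifferent between route A and route B, which pins down the customs officer's mix.
  the smuggler's expected payoff from route A: q·5 + (1−q)·(-9) = 14q - 9
  the smuggler's expected payoff from route B: q·(-8) + (1−q)·(-2) = -6q - 2
  14q - 9 = -6q - 2  ⇒  20q = 7  ⇒  q = 7/20.

q = 7/20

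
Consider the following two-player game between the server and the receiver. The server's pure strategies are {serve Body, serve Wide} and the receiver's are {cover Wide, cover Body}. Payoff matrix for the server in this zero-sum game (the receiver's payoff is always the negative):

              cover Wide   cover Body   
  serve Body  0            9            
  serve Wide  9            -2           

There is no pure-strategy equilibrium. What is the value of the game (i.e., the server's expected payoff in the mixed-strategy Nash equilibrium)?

Set the server's expected payoff from serve Body equal to that from serve Wide:
  the server's payoff to serve Body: q·0 + (1−q)·9 = -9q + 9
  the server's payoff to serve Wide: q·9 + (1−q)·(-2) = 11q - 2
  -9q + 9 = 11q - 2  ⇒  -20q = -11  ⇒  q = 11/20.
The value is the server's expected payoff against this mix (using serve Body): (11/20)·0 + (9/20)·9 = 81/20.

v = 81/20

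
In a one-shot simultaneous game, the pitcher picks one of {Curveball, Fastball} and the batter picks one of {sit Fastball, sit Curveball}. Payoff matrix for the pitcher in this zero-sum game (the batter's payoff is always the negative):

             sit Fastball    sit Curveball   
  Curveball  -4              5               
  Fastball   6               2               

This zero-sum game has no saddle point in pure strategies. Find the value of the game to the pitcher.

v = 38/13

The pitcher's indifference between Curveball and Fastball determines the batter's mixing probability q:
  the pitcher's expected payoff from Curveball: q·(-4) + (1−q)·5 = -9q + 5
  the pitcher's expected payoff from Fastball: q·6 + (1−q)·2 = 4q + 2
  -9q + 5 = 4q + 2  ⇒  -13q = -3  ⇒  q = 3/13.
The value is the pitcher's expected payoff against this mix (using Curveball): (3/13)·(-4) + (10/13)·5 = 38/13.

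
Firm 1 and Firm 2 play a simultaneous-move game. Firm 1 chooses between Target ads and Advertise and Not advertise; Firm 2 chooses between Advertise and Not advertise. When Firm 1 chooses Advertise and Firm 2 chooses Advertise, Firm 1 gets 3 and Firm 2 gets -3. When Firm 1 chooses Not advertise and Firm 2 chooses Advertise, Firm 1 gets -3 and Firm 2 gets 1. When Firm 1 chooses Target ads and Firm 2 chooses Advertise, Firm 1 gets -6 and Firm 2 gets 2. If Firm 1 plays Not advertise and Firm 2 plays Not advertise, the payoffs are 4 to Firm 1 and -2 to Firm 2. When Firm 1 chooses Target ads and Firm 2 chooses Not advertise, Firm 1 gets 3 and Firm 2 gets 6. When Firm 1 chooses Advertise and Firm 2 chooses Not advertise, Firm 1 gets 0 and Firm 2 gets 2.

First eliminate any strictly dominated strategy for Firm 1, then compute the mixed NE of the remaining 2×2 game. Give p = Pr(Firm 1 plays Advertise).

Firm 1's strategy Target ads is strictly dominated by Not advertise: -3 > -6 and 4 > 3. Eliminate Target ads.
Firm 2's indifference between Advertise and Not advertise determines Firm 1's mixing probability p:
  Firm 2's payoff from Advertise: p·(-3) + (1−p)·1 = -4p + 1
  Firm 2's payoff from Not advertise: p·2 + (1−p)·(-2) = 4p - 2
  -4p + 1 = 4p - 2  ⇒  -8p = -3  ⇒  p = 3/8.

p = 3/8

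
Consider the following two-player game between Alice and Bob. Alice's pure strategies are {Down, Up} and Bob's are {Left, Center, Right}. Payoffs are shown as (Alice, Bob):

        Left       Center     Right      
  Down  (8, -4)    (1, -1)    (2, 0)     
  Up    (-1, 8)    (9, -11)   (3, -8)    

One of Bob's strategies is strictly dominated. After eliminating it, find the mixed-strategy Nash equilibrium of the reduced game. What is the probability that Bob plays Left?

Bob's strategy Center is strictly dominated by Right: 0 > -1 and -8 > -11. Eliminate Center.
In a mixed equilibrium Alice is indifferent between Down and Up; this condition fixes q.
  Alice's payoff from Down: q·8 + (1−q)·2 = 6q + 2
  Alice's payoff from Up: q·(-1) + (1−q)·3 = -4q + 3
  6q + 2 = -4q + 3  ⇒  10q = 1  ⇒  q = 1/10.

q = 1/10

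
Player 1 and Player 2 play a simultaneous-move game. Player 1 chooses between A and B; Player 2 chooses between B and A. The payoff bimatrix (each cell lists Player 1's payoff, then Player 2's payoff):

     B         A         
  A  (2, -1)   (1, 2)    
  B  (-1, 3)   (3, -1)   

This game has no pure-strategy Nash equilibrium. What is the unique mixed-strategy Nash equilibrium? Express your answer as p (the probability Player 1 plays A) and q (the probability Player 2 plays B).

For Player 2 to be willing to mix, Player 2 must be indifferent between B and A, which pins down Player 1's mix.
  Player 2's payoff to B: p·(-1) + (1−p)·3 = -4p + 3
  Player 2's payoff to A: p·2 + (1−p)·(-1) = 3p - 1
  -4p + 3 = 3p - 1  ⇒  -7p = -4  ⇒  p = 4/7.
Player 1's indifference between A and B determines Player 2's mixing probability q:
  Player 1's payoff from A: q·2 + (1−q)·1 = q + 1
  Player 1's payoff from B: q·(-1) + (1−q)·3 = -4q + 3
  q + 1 = -4q + 3  ⇒  5q = 2  ⇒  q = 2/5.

p = 4/7, q = 2/5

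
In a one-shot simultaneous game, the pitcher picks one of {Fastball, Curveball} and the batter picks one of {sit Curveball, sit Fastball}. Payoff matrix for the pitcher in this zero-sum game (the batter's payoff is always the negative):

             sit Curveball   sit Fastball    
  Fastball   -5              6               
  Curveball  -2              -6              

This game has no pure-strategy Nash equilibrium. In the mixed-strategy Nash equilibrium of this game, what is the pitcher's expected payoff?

-14/5

The batter's mix must leave the pitcher indifferent between Fastball and Curveball.
  the pitcher's payoff from Fastball: q·(-5) + (1−q)·6 = -11q + 6
  the pitcher's payoff from Curveball: q·(-2) + (1−q)·(-6) = 4q - 6
  -11q + 6 = 4q - 6  ⇒  -15q = -12  ⇒  q = 4/5.
At equilibrium the pitcher is indifferent across rows, so the pitcher's payoff equals the payoff from Fastball: (4/5)·(-5) + (1/5)·6 = -14/5.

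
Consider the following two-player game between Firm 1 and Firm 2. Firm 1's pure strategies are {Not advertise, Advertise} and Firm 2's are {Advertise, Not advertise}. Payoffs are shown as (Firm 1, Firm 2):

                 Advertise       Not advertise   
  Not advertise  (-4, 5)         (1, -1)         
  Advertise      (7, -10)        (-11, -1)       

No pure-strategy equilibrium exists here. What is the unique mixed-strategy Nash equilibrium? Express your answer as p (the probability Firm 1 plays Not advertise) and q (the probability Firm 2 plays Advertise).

p = 3/5, q = 12/23

For Firm 2 to be willing to mix, Firm 2 must be indifferent between Advertise and Not advertise, which pins down Firm 1's mix.
  Firm 2's payoff to Advertise: p·5 + (1−p)·(-10) = 15p - 10
  Firm 2's payoff to Not advertise: p·(-1) + (1−p)·(-1) = -1
  15p - 10 = -1  ⇒  15p = 9  ⇒  p = 3/5.
For Firm 1 to be willing to mix, Firm 1 must be indifferent between Not advertise and Advertise, which pins down Firm 2's mix.
  Firm 1's payoff to Not advertise: q·(-4) + (1−q)·1 = -5q + 1
  Firm 1's payoff to Advertise: q·7 + (1−q)·(-11) = 18q - 11
  -5q + 1 = 18q - 11  ⇒  -23q = -12  ⇒  q = 12/23.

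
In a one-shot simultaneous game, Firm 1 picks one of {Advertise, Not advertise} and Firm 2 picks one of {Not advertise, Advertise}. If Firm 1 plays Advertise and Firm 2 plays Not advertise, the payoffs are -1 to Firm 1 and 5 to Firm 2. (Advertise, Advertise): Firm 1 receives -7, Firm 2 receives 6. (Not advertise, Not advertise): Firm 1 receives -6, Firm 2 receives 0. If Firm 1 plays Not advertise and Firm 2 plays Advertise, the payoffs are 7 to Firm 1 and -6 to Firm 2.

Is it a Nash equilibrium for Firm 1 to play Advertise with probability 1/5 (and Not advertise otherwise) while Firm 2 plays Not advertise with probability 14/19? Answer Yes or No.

No

Given Firm 1's mix p = 1/5, Firm 2's payoff from Not advertise is 1 but from Advertise is -18/5. Firm 2 strictly prefers Not advertise, so Firm 2 would not mix.
So the proposed profile is not a Nash equilibrium.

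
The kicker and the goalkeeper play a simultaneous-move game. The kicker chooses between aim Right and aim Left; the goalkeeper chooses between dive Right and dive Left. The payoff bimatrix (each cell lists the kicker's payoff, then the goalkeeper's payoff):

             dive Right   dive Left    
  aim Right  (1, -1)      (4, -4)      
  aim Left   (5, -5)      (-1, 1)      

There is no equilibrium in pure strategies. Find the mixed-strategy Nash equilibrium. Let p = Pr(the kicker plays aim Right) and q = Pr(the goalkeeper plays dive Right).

In a mixed equilibrium the goalkeeper is indifferent between dive Right and dive Left; this condition fixes p.
  the goalkeeper's expected payoff from dive Right: p·(-1) + (1−p)·(-5) = 4p - 5
  the goalkeeper's expected payoff from dive Left: p·(-4) + (1−p)·1 = -5p + 1
  4p - 5 = -5p + 1  ⇒  9p = 6  ⇒  p = 2/3.
The kicker's indifference between aim Right and aim Left determines the goalkeeper's mixing probability q:
  the kicker's payoff from aim Right: q·1 + (1−q)·4 = -3q + 4
  the kicker's payoff from aim Left: q·5 + (1−q)·(-1) = 6q - 1
  -3q + 4 = 6q - 1  ⇒  -9q = -5  ⇒  q = 5/9.

p = 2/3, q = 5/9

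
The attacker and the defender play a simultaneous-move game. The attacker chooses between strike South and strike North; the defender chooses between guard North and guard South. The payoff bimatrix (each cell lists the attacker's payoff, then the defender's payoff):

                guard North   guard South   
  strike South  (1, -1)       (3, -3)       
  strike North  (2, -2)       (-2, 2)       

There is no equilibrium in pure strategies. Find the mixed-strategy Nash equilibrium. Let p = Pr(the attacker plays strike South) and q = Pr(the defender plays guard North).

In a mixed equilibrium the defender is indifferent between guard North and guard South; this condition fixes p.
  the defender's expected payoff from guard North: p·(-1) + (1−p)·(-2) = p - 2
  the defender's expected payoff from guard South: p·(-3) + (1−p)·2 = -5p + 2
  p - 2 = -5p + 2  ⇒  6p = 4  ⇒  p = 2/3.
In a mixed equilibrium the attacker is indifferent between strike South and strike North; this condition fixes q.
  the attacker's expected payoff from strike South: q·1 + (1−q)·3 = -2q + 3
  the attacker's expected payoff from strike North: q·2 + (1−q)·(-2) = 4q - 2
  -2q + 3 = 4q - 2  ⇒  -6q = -5  ⇒  q = 5/6.

p = 2/3, q = 5/6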